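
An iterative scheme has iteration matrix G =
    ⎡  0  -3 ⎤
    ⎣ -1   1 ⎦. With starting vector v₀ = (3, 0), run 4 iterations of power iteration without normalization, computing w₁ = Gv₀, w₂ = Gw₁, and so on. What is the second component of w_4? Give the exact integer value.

-21

w1 = Gv₀ = (0·3 + (-3)·0; (-1)·3 + 1·0) = (0, -3)
w2 = Gw1 = (0·0 + (-3)·(-3); (-1)·0 + 1·(-3)) = (9, -3)
w3 = Gw2 = (9, -12)
w4 = Gw3 = (36, -21)
The requested component of w4 is -21.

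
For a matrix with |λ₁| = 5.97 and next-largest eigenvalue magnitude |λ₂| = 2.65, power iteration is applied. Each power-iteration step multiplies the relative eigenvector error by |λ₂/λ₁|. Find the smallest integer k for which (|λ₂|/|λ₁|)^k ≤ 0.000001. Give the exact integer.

18

|λ₂/λ₁| = 2.65/5.97 = 0.44389
Need k ≥ ln(0.000001) / ln(0.44389) = -13.8155 / -0.8122 ≈ 17.010
Smallest integer k satisfying the bound: 18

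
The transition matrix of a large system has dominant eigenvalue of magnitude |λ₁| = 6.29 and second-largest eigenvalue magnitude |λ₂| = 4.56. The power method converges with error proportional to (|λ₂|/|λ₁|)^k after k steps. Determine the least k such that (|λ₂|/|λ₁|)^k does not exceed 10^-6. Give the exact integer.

43

|λ₂/λ₁| = 4.56/6.29 = 0.72496
Need k ≥ ln(10^-6) / ln(0.72496) = -13.8155 / -0.3216 ≈ 42.954
Smallest integer k satisfying the bound: 43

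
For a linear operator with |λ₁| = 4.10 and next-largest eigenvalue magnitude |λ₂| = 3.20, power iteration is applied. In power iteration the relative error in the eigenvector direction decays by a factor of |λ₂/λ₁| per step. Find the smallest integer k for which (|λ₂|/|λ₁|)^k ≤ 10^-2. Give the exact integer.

|λ₂/λ₁| = 3.20/4.10 = 0.78049
Need k ≥ ln(10^-2) / ln(0.78049) = -4.6052 / -0.2478 ≈ 18.582
Smallest integer k satisfying the bound: 19

19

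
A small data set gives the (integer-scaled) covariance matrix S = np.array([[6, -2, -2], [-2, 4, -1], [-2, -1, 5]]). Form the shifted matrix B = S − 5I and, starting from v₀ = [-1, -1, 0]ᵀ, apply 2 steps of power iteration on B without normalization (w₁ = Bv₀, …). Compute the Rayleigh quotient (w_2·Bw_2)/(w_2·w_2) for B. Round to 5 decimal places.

μ ≈ -2.83333

B = S − 5I has rows (1, -2, -2); (-2, -1, -1); (-2, -1, 0)
w1 = Bv₀ = (1·(-1) + (-2)·(-1) + (-2)·0; (-2)·(-1) + (-1)·(-1) + (-1)·0; (-2)·(-1) + (-1)·(-1) + 0·0) = (1, 3, 3)
w2 = Bw1 = (1·1 + (-2)·3 + (-2)·3; (-2)·1 + (-1)·3 + (-1)·3; (-2)·1 + (-1)·3 + 0·3) = (-11, -8, -5)
Bw2 = (15, 35, 30)
w2·Bw2 = -595; w2·w2 = 210; μ ≈ -595/210 = -2.83333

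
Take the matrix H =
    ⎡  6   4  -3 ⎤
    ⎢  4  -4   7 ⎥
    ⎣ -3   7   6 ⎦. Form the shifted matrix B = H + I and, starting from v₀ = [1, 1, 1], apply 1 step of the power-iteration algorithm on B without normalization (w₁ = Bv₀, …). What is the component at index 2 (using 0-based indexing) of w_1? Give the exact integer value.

B = H + I has rows (7, 4, -3); (4, -3, 7); (-3, 7, 7)
w1 = Bv₀ = (7·1 + 4·1 + (-3)·1; 4·1 + (-3)·1 + 7·1; (-3)·1 + 7·1 + 7·1) = (8, 8, 11)
Requested component of w1: 11

11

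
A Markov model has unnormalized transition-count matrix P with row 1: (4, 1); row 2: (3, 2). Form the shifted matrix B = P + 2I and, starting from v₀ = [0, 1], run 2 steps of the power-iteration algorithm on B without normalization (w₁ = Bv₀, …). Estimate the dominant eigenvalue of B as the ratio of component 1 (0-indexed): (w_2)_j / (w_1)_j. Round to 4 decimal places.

μ ≈ 4.7500

B = P + 2I has rows (6, 1); (3, 4)
w1 = Bv₀ = (6·0 + 1·1; 3·0 + 4·1) = (1, 4)
w2 = Bw1 = (6·1 + 1·4; 3·1 + 4·4) = (10, 19)
Ratio: 19/4 = 4.7500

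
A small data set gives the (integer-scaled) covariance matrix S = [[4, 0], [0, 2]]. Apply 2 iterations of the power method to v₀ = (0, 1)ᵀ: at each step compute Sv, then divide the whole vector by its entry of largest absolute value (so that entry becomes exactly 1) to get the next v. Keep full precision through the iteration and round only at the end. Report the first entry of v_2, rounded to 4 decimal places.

Sv0 = (0.00000, 2.00000); divide by 2.00000 → v1 = (0.00000, 1.00000)
Sv1 = (0.00000, 2.00000); divide by 2.00000 → v2 = (0.00000, 1.00000)
Requested entry of v2: 0/4 = 0.0000

0.0000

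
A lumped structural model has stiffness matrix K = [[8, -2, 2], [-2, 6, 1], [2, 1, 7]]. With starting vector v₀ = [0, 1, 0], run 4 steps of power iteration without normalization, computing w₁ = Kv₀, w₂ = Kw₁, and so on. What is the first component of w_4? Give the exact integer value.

-2686

w1 = Kv₀ = (8·0 + (-2)·1 + 2·0; (-2)·0 + 6·1 + 1·0; 2·0 + 1·1 + 7·0) = (-2, 6, 1)
w2 = Kw1 = (8·(-2) + (-2)·6 + 2·1; (-2)·(-2) + 6·6 + 1·1; 2·(-2) + 1·6 + 7·1) = (-26, 41, 9)
w3 = Kw2 = (-272, 307, 52)
w4 = Kw3 = (-2686, 2438, 127)
The requested component of w4 is -2686.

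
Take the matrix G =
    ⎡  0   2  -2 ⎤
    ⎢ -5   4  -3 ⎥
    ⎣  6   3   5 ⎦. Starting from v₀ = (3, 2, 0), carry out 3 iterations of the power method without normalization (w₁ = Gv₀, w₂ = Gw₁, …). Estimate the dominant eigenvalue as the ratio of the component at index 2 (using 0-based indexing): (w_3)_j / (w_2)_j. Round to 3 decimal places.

λ ≈ -0.951

w1 = Gv₀ = (4, -7, 24)
w2 = Gw1 = (-62, -120, 123)
w3 = Gw2 = (-486, -539, -117)
Ratio at component: -117 / 123 = -0.951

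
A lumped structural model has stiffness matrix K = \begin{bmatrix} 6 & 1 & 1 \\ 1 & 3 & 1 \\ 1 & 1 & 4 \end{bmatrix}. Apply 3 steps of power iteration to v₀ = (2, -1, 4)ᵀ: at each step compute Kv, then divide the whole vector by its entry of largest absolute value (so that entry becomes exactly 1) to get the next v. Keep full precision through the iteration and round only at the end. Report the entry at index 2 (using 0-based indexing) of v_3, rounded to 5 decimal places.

0.62897

Kv0 = (15.000000, 3.000000, 17.000000); divide by 17.000000 → v1 = (0.882353, 0.176471, 1.000000)
Kv1 = (6.470588, 2.411765, 5.058824); divide by 6.470588 → v2 = (1.000000, 0.372727, 0.781818)
Kv2 = (7.154545, 2.900000, 4.500000); divide by 7.154545 → v3 = (1.000000, 0.405337, 0.628971)
Requested entry of v3: 495/787 = 0.62897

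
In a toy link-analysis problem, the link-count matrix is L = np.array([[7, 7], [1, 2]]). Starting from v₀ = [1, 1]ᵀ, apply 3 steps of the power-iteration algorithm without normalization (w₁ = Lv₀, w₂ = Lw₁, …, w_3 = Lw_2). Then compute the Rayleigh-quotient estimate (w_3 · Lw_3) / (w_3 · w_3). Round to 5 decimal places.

w1 = Lv₀ = (7·1 + 7·1; 1·1 + 2·1) = (14, 3)
w2 = Lw1 = (7·14 + 7·3; 1·14 + 2·3) = (119, 20)
w3 = Lw2 = (973, 159)
Lw3 = (7924, 1291)
w3·Lw3 = 973·7924 + 159·1291 = 7915321; w3·w3 = 973·973 + 159·159 = 972010
λ ≈ 7915321/972010 = 8.14325

8.14325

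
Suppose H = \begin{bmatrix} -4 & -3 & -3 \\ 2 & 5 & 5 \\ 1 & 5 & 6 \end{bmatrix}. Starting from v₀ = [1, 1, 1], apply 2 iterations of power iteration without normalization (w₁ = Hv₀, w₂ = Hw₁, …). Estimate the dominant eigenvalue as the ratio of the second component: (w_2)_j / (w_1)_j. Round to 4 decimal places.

w1 = Hv₀ = (-10, 12, 12)
w2 = Hw1 = (-32, 100, 122)
Ratio at component: 100 / 12 = 8.3333

8.3333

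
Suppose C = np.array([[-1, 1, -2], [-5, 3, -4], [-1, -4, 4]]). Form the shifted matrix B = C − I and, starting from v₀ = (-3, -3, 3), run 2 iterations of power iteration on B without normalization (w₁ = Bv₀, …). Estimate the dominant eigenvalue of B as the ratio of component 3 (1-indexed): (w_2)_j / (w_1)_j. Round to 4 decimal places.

B = C − I has rows (-2, 1, -2); (-5, 2, -4); (-1, -4, 3)
w1 = Bv₀ = ((-2)·(-3) + 1·(-3) + (-2)·3; (-5)·(-3) + 2·(-3) + (-4)·3; (-1)·(-3) + (-4)·(-3) + 3·3) = (-3, -3, 24)
w2 = Bw1 = ((-2)·(-3) + 1·(-3) + (-2)·24; (-5)·(-3) + 2·(-3) + (-4)·24; (-1)·(-3) + (-4)·(-3) + 3·24) = (-45, -87, 87)
Ratio: 87/24 = 3.6250

3.6250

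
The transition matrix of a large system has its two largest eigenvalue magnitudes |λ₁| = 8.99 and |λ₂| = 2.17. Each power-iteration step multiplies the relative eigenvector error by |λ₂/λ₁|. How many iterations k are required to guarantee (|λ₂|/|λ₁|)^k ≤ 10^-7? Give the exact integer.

12

|λ₂/λ₁| = 2.17/8.99 = 0.24138
Need k ≥ ln(10^-7) / ln(0.24138) = -16.1181 / -1.4214 ≈ 11.340
Smallest integer k satisfying the bound: 12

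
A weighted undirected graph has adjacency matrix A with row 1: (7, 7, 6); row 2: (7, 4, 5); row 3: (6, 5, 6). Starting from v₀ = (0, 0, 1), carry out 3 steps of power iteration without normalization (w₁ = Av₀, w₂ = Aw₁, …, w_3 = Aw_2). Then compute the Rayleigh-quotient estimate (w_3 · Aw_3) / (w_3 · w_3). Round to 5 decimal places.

λ ≈ 17.81917

w1 = Av₀ = (7·0 + 7·0 + 6·1; 7·0 + 4·0 + 5·1; 6·0 + 5·0 + 6·1) = (6, 5, 6)
w2 = Aw1 = (7·6 + 7·5 + 6·6; 7·6 + 4·5 + 5·6; 6·6 + 5·5 + 6·6) = (113, 92, 97)
w3 = Aw2 = (2017, 1644, 1720)
Aw3 = (35947, 29295, 30642)
w3·Aw3 = 2017·35947 + 1644·29295 + 1720·30642 = 173370319; w3·w3 = 2017·2017 + 1644·1644 + 1720·1720 = 9729425
λ ≈ 173370319/9729425 = 17.81917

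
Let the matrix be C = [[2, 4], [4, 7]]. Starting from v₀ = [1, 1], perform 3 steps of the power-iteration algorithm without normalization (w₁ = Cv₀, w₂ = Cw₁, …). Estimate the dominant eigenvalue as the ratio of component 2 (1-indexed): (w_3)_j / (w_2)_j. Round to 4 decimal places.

9.2178

w1 = Cv₀ = (6, 11)
w2 = Cw1 = (56, 101)
w3 = Cw2 = (516, 931)
Ratio at component: 931 / 101 = 9.2178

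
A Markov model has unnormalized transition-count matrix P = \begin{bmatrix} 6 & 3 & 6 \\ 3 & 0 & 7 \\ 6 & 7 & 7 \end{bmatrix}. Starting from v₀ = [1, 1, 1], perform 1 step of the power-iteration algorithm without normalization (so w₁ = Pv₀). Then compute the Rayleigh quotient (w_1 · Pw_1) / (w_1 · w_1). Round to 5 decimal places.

w1 = Pv₀ = (6·1 + 3·1 + 6·1; 3·1 + 0·1 + 7·1; 6·1 + 7·1 + 7·1) = (15, 10, 20)
Pw1 = (240, 185, 300)
w1·Pw1 = 15·240 + 10·185 + 20·300 = 11450; w1·w1 = 15·15 + 10·10 + 20·20 = 725
λ ≈ 11450/725 = 15.79310

15.79310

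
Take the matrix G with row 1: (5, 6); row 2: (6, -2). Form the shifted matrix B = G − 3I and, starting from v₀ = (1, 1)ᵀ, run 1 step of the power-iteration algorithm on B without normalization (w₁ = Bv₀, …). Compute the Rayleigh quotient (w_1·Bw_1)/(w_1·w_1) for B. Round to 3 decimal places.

B = G − 3I has rows (2, 6); (6, -5)
w1 = Bv₀ = (8, 1)
Bw1 = (22, 43)
w1·Bw1 = 219; w1·w1 = 65; μ ≈ 219/65 = 3.369

μ ≈ 3.369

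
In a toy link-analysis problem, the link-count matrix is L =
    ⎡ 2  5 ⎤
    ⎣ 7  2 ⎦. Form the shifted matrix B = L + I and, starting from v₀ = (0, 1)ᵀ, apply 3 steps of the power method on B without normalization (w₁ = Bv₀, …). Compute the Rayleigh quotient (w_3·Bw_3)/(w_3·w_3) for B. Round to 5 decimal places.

μ ≈ 8.97116

B = L + I has rows (3, 5); (7, 3)
w1 = Bv₀ = (5, 3)
w2 = Bw1 = (30, 44)
w3 = Bw2 = (310, 342)
Bw3 = (2640, 3196)
w3·Bw3 = 1911432; w3·w3 = 213064; μ ≈ 1911432/213064 = 8.97116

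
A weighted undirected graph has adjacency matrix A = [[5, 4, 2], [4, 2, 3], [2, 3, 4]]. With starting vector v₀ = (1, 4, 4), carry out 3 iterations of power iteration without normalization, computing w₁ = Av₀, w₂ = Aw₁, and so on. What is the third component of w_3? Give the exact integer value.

w1 = Av₀ = (5·1 + 4·4 + 2·4; 4·1 + 2·4 + 3·4; 2·1 + 3·4 + 4·4) = (29, 24, 30)
w2 = Aw1 = (5·29 + 4·24 + 2·30; 4·29 + 2·24 + 3·30; 2·29 + 3·24 + 4·30) = (301, 254, 250)
w3 = Aw2 = (3021, 2462, 2364)
The requested component of w3 is 2364.

2364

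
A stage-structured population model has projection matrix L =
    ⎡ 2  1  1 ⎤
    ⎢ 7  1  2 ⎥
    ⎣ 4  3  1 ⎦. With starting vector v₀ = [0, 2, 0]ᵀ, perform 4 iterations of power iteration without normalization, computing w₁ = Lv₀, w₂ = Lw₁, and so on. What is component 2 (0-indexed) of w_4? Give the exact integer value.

896

w1 = Lv₀ = (2·0 + 1·2 + 1·0; 7·0 + 1·2 + 2·0; 4·0 + 3·2 + 1·0) = (2, 2, 6)
w2 = Lw1 = (2·2 + 1·2 + 1·6; 7·2 + 1·2 + 2·6; 4·2 + 3·2 + 1·6) = (12, 28, 20)
w3 = Lw2 = (72, 152, 152)
w4 = Lw3 = (448, 960, 896)
The requested component of w4 is 896.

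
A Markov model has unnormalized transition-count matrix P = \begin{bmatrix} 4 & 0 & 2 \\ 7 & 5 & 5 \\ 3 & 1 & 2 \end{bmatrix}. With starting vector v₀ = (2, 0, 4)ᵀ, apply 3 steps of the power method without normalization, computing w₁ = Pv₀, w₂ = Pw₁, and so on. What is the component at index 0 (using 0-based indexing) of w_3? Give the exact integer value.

588

w1 = Pv₀ = (4·2 + 0·0 + 2·4; 7·2 + 5·0 + 5·4; 3·2 + 1·0 + 2·4) = (16, 34, 14)
w2 = Pw1 = (4·16 + 0·34 + 2·14; 7·16 + 5·34 + 5·14; 3·16 + 1·34 + 2·14) = (92, 352, 110)
w3 = Pw2 = (588, 2954, 848)
The requested component of w3 is 588.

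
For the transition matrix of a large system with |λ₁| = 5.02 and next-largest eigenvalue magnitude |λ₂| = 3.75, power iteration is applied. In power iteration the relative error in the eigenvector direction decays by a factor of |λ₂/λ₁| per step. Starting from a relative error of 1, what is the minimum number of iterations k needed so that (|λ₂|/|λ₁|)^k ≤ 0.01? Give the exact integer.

|λ₂/λ₁| = 3.75/5.02 = 0.74701
Need k ≥ ln(0.01) / ln(0.74701) = -4.6052 / -0.2917 ≈ 15.789
Smallest integer k satisfying the bound: 16

16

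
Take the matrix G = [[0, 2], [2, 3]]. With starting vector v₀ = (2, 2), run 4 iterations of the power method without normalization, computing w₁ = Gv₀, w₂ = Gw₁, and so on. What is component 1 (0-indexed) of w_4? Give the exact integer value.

w1 = Gv₀ = (4, 10)
w2 = Gw1 = (20, 38)
w3 = Gw2 = (76, 154)
w4 = Gw3 = (308, 614)
The requested component of w4 is 614.

614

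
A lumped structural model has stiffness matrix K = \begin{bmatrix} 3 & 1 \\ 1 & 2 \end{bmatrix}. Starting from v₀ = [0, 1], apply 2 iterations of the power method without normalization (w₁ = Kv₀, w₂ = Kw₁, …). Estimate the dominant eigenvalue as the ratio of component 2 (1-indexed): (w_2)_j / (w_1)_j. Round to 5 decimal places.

2.50000

w1 = Kv₀ = (3·0 + 1·1; 1·0 + 2·1) = (1, 2)
w2 = Kw1 = (3·1 + 1·2; 1·1 + 2·2) = (5, 5)
Ratio at component: 5 / 2 = 2.50000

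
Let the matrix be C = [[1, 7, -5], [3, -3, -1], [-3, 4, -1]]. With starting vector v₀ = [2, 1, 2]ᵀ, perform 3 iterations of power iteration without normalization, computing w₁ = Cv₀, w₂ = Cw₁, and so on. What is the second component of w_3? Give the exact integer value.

73

w1 = Cv₀ = (1·2 + 7·1 + (-5)·2; 3·2 + (-3)·1 + (-1)·2; (-3)·2 + 4·1 + (-1)·2) = (-1, 1, -4)
w2 = Cw1 = (1·(-1) + 7·1 + (-5)·(-4); 3·(-1) + (-3)·1 + (-1)·(-4); (-3)·(-1) + 4·1 + (-1)·(-4)) = (26, -2, 11)
w3 = Cw2 = (-43, 73, -97)
The requested component of w3 is 73.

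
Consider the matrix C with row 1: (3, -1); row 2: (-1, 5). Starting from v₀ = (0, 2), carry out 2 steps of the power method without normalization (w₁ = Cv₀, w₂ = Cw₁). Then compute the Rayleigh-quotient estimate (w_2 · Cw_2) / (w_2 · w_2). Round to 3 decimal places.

5.389

w1 = Cv₀ = (3·0 + (-1)·2; (-1)·0 + 5·2) = (-2, 10)
w2 = Cw1 = (3·(-2) + (-1)·10; (-1)·(-2) + 5·10) = (-16, 52)
Cw2 = (-100, 276)
w2·Cw2 = (-16)·(-100) + 52·276 = 15952; w2·w2 = (-16)·(-16) + 52·52 = 2960
λ ≈ 15952/2960 = 5.389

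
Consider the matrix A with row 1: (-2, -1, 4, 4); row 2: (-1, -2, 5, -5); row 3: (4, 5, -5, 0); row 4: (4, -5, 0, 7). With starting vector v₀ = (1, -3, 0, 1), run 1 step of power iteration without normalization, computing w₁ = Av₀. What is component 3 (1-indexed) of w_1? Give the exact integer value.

w1 = Av₀ = ((-2)·1 + (-1)·(-3) + 4·0 + 4·1; (-1)·1 + (-2)·(-3) + 5·0 + (-5)·1; 4·1 + 5·(-3) + (-5)·0 + 0·1; 4·1 + (-5)·(-3) + 0·0 + 7·1) = (5, 0, -11, 26)
The requested component of w1 is -11.

-11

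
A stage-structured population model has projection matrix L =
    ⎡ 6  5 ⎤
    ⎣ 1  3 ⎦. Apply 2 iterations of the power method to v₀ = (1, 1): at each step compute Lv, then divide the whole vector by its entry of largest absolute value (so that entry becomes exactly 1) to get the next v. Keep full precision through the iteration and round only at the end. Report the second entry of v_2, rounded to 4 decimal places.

0.2674

Lv0 = (11.00000, 4.00000); divide by 11.00000 → v1 = (1.00000, 0.36364)
Lv1 = (7.81818, 2.09091); divide by 7.81818 → v2 = (1.00000, 0.26744)
Requested entry of v2: 23/86 = 0.2674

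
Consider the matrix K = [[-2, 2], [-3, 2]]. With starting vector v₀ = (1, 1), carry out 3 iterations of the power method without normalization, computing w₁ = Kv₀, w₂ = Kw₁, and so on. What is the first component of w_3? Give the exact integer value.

w1 = Kv₀ = (0, -1)
w2 = Kw1 = (-2, -2)
w3 = Kw2 = (0, 2)
The requested component of w3 is 0.

0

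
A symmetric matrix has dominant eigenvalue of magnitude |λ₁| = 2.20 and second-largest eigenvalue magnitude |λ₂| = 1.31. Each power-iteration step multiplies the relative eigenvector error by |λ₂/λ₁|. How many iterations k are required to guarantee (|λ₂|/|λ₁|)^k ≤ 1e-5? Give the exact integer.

|λ₂/λ₁| = 1.31/2.20 = 0.59545
Need k ≥ ln(1e-5) / ln(0.59545) = -11.5129 / -0.5184 ≈ 22.207
Smallest integer k satisfying the bound: 23

23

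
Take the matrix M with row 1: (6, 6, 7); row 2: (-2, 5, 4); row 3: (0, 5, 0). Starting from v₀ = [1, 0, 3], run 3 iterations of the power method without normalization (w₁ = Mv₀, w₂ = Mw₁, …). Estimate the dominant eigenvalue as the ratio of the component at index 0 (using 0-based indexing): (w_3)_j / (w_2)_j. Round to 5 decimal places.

w1 = Mv₀ = (6·1 + 6·0 + 7·3; (-2)·1 + 5·0 + 4·3; 0·1 + 5·0 + 0·3) = (27, 10, 0)
w2 = Mw1 = (6·27 + 6·10 + 7·0; (-2)·27 + 5·10 + 4·0; 0·27 + 5·10 + 0·0) = (222, -4, 50)
w3 = Mw2 = (1658, -264, -20)
Ratio at component: 1658 / 222 = 7.46847

7.46847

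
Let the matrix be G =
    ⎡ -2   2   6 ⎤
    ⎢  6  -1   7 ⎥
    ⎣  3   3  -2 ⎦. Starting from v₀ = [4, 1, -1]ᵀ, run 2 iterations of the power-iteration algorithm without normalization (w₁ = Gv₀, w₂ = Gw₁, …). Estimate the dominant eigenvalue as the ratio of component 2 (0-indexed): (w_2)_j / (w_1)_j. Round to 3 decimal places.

w1 = Gv₀ = ((-2)·4 + 2·1 + 6·(-1); 6·4 + (-1)·1 + 7·(-1); 3·4 + 3·1 + (-2)·(-1)) = (-12, 16, 17)
w2 = Gw1 = ((-2)·(-12) + 2·16 + 6·17; 6·(-12) + (-1)·16 + 7·17; 3·(-12) + 3·16 + (-2)·17) = (158, 31, -22)
Ratio at component: -22 / 17 = -1.294

-1.294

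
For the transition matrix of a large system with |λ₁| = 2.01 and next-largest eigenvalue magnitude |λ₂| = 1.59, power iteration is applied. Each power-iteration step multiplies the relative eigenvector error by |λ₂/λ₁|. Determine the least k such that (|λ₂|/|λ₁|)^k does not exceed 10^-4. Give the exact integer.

|λ₂/λ₁| = 1.59/2.01 = 0.79104
Need k ≥ ln(10^-4) / ln(0.79104) = -9.2103 / -0.2344 ≈ 39.293
Smallest integer k satisfying the bound: 40

40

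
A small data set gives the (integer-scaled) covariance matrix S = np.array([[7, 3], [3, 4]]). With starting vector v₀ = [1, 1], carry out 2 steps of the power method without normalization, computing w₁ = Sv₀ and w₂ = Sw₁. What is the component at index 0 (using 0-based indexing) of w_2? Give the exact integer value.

w1 = Sv₀ = (7·1 + 3·1; 3·1 + 4·1) = (10, 7)
w2 = Sw1 = (7·10 + 3·7; 3·10 + 4·7) = (91, 58)
The requested component of w2 is 91.

91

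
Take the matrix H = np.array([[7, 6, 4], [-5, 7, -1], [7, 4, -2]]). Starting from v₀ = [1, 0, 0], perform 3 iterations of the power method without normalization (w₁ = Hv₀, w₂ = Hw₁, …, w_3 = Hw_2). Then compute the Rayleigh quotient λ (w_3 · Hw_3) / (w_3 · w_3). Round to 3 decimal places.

7.136

w1 = Hv₀ = (7·1 + 6·0 + 4·0; (-5)·1 + 7·0 + (-1)·0; 7·1 + 4·0 + (-2)·0) = (7, -5, 7)
w2 = Hw1 = (7·7 + 6·(-5) + 4·7; (-5)·7 + 7·(-5) + (-1)·7; 7·7 + 4·(-5) + (-2)·7) = (47, -77, 15)
w3 = Hw2 = (-73, -789, -9)
Hw3 = (-5281, -5149, -3649)
w3·Hw3 = (-73)·(-5281) + (-789)·(-5149) + (-9)·(-3649) = 4480915; w3·w3 = (-73)·(-73) + (-789)·(-789) + (-9)·(-9) = 627931
λ ≈ 4480915/627931 = 7.136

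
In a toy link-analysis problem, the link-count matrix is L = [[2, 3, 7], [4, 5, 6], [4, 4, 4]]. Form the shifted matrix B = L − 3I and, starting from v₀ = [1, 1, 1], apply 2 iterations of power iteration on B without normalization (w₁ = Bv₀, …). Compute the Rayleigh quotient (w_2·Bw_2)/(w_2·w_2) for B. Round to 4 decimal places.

9.9664

B = L − 3I has rows (-1, 3, 7); (4, 2, 6); (4, 4, 1)
w1 = Bv₀ = (9, 12, 9)
w2 = Bw1 = (90, 114, 93)
Bw2 = (903, 1146, 909)
w2·Bw2 = 296451; w2·w2 = 29745; μ ≈ 296451/29745 = 9.9664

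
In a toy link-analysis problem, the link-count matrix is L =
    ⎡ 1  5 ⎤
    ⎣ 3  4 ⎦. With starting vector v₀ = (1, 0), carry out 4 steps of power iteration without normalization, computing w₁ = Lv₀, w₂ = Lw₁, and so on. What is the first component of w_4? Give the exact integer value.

w1 = Lv₀ = (1·1 + 5·0; 3·1 + 4·0) = (1, 3)
w2 = Lw1 = (1·1 + 5·3; 3·1 + 4·3) = (16, 15)
w3 = Lw2 = (91, 108)
w4 = Lw3 = (631, 705)
The requested component of w4 is 631.

631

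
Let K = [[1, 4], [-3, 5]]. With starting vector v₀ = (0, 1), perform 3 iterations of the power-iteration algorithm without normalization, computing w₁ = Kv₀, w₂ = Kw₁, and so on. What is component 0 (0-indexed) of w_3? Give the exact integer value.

w1 = Kv₀ = (1·0 + 4·1; (-3)·0 + 5·1) = (4, 5)
w2 = Kw1 = (1·4 + 4·5; (-3)·4 + 5·5) = (24, 13)
w3 = Kw2 = (76, -7)
The requested component of w3 is 76.

76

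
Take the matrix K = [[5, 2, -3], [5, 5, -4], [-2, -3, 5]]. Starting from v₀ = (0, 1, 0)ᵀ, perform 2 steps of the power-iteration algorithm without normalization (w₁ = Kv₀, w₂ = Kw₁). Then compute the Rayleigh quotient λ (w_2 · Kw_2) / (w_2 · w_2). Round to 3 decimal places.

w1 = Kv₀ = (2, 5, -3)
w2 = Kw1 = (29, 47, -34)
Kw2 = (341, 516, -369)
w2·Kw2 = 29·341 + 47·516 + (-34)·(-369) = 46687; w2·w2 = 29·29 + 47·47 + (-34)·(-34) = 4206
λ ≈ 46687/4206 = 11.100

λ ≈ 11.100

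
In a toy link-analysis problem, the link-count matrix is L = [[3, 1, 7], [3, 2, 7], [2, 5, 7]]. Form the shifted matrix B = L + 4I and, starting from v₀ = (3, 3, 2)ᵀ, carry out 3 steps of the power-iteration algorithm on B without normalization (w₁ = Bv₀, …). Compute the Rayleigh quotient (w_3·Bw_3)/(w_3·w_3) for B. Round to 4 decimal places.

μ ≈ 16.8899

B = L + 4I has rows (7, 1, 7); (3, 6, 7); (2, 5, 11)
w1 = Bv₀ = (7·3 + 1·3 + 7·2; 3·3 + 6·3 + 7·2; 2·3 + 5·3 + 11·2) = (38, 41, 43)
w2 = Bw1 = (7·38 + 1·41 + 7·43; 3·38 + 6·41 + 7·43; 2·38 + 5·41 + 11·43) = (608, 661, 754)
w3 = Bw2 = (10195, 11068, 12815)
Bw3 = (172138, 186698, 216695)
w3·Bw3 = 6598266799; w3·w3 = 390662874; μ ≈ 6598266799/390662874 = 16.8899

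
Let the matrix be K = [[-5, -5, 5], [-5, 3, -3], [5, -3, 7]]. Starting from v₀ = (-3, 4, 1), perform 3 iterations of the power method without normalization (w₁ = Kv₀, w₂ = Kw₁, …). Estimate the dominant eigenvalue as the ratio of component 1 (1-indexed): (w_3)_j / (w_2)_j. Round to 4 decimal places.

λ ≈ 2.8182

w1 = Kv₀ = ((-5)·(-3) + (-5)·4 + 5·1; (-5)·(-3) + 3·4 + (-3)·1; 5·(-3) + (-3)·4 + 7·1) = (0, 24, -20)
w2 = Kw1 = ((-5)·0 + (-5)·24 + 5·(-20); (-5)·0 + 3·24 + (-3)·(-20); 5·0 + (-3)·24 + 7·(-20)) = (-220, 132, -212)
w3 = Kw2 = (-620, 2132, -2980)
Ratio at component: -620 / -220 = 2.8182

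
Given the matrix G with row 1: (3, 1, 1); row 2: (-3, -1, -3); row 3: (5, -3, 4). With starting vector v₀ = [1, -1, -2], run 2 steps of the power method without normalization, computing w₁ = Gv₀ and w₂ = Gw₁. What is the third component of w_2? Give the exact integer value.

-12

w1 = Gv₀ = (3·1 + 1·(-1) + 1·(-2); (-3)·1 + (-1)·(-1) + (-3)·(-2); 5·1 + (-3)·(-1) + 4·(-2)) = (0, 4, 0)
w2 = Gw1 = (3·0 + 1·4 + 1·0; (-3)·0 + (-1)·4 + (-3)·0; 5·0 + (-3)·4 + 4·0) = (4, -4, -12)
The requested component of w2 is -12.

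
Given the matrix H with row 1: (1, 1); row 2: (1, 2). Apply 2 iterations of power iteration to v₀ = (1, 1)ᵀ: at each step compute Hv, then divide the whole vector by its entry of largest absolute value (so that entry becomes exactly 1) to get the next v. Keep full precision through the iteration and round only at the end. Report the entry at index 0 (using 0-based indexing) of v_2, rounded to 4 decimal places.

Hv0 = (2.00000, 3.00000); divide by 3.00000 → v1 = (0.66667, 1.00000)
Hv1 = (1.66667, 2.66667); divide by 2.66667 → v2 = (0.62500, 1.00000)
Requested entry of v2: 5/8 = 0.6250

0.6250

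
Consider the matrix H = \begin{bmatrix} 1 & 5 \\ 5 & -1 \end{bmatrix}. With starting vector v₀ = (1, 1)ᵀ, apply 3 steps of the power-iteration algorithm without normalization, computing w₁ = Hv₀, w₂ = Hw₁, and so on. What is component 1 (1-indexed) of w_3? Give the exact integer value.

156

w1 = Hv₀ = (1·1 + 5·1; 5·1 + (-1)·1) = (6, 4)
w2 = Hw1 = (1·6 + 5·4; 5·6 + (-1)·4) = (26, 26)
w3 = Hw2 = (156, 104)
The requested component of w3 is 156.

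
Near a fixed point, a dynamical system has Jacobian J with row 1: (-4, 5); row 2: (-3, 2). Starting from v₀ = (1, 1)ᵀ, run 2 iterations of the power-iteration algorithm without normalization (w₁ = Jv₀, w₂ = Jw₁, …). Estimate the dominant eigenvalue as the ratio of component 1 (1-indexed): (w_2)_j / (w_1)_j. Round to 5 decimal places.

-9.00000

w1 = Jv₀ = ((-4)·1 + 5·1; (-3)·1 + 2·1) = (1, -1)
w2 = Jw1 = ((-4)·1 + 5·(-1); (-3)·1 + 2·(-1)) = (-9, -5)
Ratio at component: -9 / 1 = -9.00000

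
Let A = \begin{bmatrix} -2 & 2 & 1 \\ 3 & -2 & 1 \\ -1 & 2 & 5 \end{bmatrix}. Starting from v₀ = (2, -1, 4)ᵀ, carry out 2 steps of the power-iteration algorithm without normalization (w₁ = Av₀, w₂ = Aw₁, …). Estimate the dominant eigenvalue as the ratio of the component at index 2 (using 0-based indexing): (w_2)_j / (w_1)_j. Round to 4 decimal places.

w1 = Av₀ = ((-2)·2 + 2·(-1) + 1·4; 3·2 + (-2)·(-1) + 1·4; (-1)·2 + 2·(-1) + 5·4) = (-2, 12, 16)
w2 = Aw1 = ((-2)·(-2) + 2·12 + 1·16; 3·(-2) + (-2)·12 + 1·16; (-1)·(-2) + 2·12 + 5·16) = (44, -14, 106)
Ratio at component: 106 / 16 = 6.6250

λ ≈ 6.6250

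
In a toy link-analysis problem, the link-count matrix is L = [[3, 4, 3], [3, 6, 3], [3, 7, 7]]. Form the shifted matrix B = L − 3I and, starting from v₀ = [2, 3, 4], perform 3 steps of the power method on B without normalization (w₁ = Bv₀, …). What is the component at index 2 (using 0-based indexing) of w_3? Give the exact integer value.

4417

B = L − 3I has rows (0, 4, 3); (3, 3, 3); (3, 7, 4)
w1 = Bv₀ = (24, 27, 43)
w2 = Bw1 = (237, 282, 433)
w3 = Bw2 = (2427, 2856, 4417)
Requested component of w3: 4417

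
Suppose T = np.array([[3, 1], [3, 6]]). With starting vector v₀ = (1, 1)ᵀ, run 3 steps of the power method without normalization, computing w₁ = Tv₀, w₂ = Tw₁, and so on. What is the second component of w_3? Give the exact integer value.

459

w1 = Tv₀ = (3·1 + 1·1; 3·1 + 6·1) = (4, 9)
w2 = Tw1 = (3·4 + 1·9; 3·4 + 6·9) = (21, 66)
w3 = Tw2 = (129, 459)
The requested component of w3 is 459.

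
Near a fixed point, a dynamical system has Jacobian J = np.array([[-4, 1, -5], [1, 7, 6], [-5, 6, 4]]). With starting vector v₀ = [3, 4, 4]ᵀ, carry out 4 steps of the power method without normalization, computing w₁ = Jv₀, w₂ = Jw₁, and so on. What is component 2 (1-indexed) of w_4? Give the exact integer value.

77238

w1 = Jv₀ = ((-4)·3 + 1·4 + (-5)·4; 1·3 + 7·4 + 6·4; (-5)·3 + 6·4 + 4·4) = (-28, 55, 25)
w2 = Jw1 = ((-4)·(-28) + 1·55 + (-5)·25; 1·(-28) + 7·55 + 6·25; (-5)·(-28) + 6·55 + 4·25) = (42, 507, 570)
w3 = Jw2 = (-2511, 7011, 5112)
w4 = Jw3 = (-8505, 77238, 75069)
The requested component of w4 is 77238.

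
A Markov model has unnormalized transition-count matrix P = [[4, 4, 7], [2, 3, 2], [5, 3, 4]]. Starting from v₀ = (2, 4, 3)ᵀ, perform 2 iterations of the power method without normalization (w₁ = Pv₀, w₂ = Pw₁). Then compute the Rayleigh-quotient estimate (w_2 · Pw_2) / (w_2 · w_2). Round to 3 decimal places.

w1 = Pv₀ = (4·2 + 4·4 + 7·3; 2·2 + 3·4 + 2·3; 5·2 + 3·4 + 4·3) = (45, 22, 34)
w2 = Pw1 = (4·45 + 4·22 + 7·34; 2·45 + 3·22 + 2·34; 5·45 + 3·22 + 4·34) = (506, 224, 427)
Pw2 = (5909, 2538, 4910)
w2·Pw2 = 506·5909 + 224·2538 + 427·4910 = 5655036; w2·w2 = 506·506 + 224·224 + 427·427 = 488541
λ ≈ 5655036/488541 = 11.575

λ ≈ 11.575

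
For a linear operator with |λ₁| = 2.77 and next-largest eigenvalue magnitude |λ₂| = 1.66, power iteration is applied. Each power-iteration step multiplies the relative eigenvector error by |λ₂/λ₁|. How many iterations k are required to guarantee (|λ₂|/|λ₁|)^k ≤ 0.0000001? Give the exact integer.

|λ₂/λ₁| = 1.66/2.77 = 0.59928
Need k ≥ ln(0.0000001) / ln(0.59928) = -16.1181 / -0.5120 ≈ 31.479
Smallest integer k satisfying the bound: 32

32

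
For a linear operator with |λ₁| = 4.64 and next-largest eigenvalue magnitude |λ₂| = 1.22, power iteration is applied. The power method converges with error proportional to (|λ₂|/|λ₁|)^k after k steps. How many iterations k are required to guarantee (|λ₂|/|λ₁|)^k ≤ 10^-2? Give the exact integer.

|λ₂/λ₁| = 1.22/4.64 = 0.26293
Need k ≥ ln(10^-2) / ln(0.26293) = -4.6052 / -1.3359 ≈ 3.447
Smallest integer k satisfying the bound: 4

4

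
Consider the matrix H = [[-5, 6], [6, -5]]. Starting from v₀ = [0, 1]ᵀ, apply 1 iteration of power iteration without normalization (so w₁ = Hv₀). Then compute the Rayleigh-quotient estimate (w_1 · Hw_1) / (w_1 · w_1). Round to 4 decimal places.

w1 = Hv₀ = ((-5)·0 + 6·1; 6·0 + (-5)·1) = (6, -5)
Hw1 = (-60, 61)
w1·Hw1 = 6·(-60) + (-5)·61 = -665; w1·w1 = 6·6 + (-5)·(-5) = 61
λ ≈ -665/61 = -10.9016

-10.9016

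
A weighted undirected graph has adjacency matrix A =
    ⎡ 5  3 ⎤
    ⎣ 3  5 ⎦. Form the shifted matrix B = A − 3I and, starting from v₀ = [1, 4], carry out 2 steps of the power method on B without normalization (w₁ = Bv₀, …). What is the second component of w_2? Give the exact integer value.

64

B = A − 3I has rows (2, 3); (3, 2)
w1 = Bv₀ = (14, 11)
w2 = Bw1 = (61, 64)
Requested component of w2: 64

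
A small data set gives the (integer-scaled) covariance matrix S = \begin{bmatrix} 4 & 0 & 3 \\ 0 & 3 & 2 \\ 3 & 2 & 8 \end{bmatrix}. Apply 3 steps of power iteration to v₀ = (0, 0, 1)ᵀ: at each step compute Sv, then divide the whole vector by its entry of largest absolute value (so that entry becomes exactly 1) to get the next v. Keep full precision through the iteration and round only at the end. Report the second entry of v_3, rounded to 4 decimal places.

0.2865

Sv0 = (3.00000, 2.00000, 8.00000); divide by 8.00000 → v1 = (0.37500, 0.25000, 1.00000)
Sv1 = (4.50000, 2.75000, 9.62500); divide by 9.62500 → v2 = (0.46753, 0.28571, 1.00000)
Sv2 = (4.87013, 2.85714, 9.97403); divide by 9.97403 → v3 = (0.48828, 0.28646, 1.00000)
Requested entry of v3: 220/768 = 0.2865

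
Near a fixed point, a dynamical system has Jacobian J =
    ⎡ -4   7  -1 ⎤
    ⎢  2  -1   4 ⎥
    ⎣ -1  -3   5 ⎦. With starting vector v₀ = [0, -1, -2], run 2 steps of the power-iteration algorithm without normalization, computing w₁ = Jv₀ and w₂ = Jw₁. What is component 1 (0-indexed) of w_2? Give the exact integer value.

-31

w1 = Jv₀ = (-5, -7, -7)
w2 = Jw1 = (-22, -31, -9)
The requested component of w2 is -31.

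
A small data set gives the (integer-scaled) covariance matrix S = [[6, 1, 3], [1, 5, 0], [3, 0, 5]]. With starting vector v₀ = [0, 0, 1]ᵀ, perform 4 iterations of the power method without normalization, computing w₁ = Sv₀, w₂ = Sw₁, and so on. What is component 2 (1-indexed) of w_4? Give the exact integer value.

543

w1 = Sv₀ = (6·0 + 1·0 + 3·1; 1·0 + 5·0 + 0·1; 3·0 + 0·0 + 5·1) = (3, 0, 5)
w2 = Sw1 = (6·3 + 1·0 + 3·5; 1·3 + 5·0 + 0·5; 3·3 + 0·0 + 5·5) = (33, 3, 34)
w3 = Sw2 = (303, 48, 269)
w4 = Sw3 = (2673, 543, 2254)
The requested component of w4 is 543.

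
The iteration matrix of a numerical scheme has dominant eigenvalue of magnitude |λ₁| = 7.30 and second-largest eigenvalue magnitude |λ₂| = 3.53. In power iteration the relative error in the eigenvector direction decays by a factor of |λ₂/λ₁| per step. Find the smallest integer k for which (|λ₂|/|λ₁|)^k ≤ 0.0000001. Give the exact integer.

|λ₂/λ₁| = 3.53/7.30 = 0.48356
Need k ≥ ln(0.0000001) / ln(0.48356) = -16.1181 / -0.7266 ≈ 22.184
Smallest integer k satisfying the bound: 23

23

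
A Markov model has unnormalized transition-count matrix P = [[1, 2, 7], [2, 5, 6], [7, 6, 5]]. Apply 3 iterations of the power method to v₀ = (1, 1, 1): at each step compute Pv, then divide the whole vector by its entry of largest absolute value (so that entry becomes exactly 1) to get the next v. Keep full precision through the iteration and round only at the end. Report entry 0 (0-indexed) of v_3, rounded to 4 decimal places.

0.6358

Pv0 = (10.00000, 13.00000, 18.00000); divide by 18.00000 → v1 = (0.55556, 0.72222, 1.00000)
Pv1 = (9.00000, 10.72222, 13.22222); divide by 13.22222 → v2 = (0.68067, 0.81092, 1.00000)
Pv2 = (9.30252, 11.41597, 14.63025); divide by 14.63025 → v3 = (0.63584, 0.78030, 1.00000)
Requested entry of v3: 2214/3482 = 0.6358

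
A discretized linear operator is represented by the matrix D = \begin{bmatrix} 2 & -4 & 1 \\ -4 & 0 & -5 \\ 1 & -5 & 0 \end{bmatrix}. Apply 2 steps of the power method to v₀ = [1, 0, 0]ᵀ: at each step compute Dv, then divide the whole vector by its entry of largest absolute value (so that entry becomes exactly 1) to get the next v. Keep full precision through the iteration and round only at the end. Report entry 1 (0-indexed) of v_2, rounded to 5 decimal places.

-0.59091

Dv0 = (2.000000, -4.000000, 1.000000); divide by -4.000000 → v1 = (-0.500000, 1.000000, -0.250000)
Dv1 = (-5.250000, 3.250000, -5.500000); divide by -5.500000 → v2 = (0.954545, -0.590909, 1.000000)
Requested entry of v2: -13/22 = -0.59091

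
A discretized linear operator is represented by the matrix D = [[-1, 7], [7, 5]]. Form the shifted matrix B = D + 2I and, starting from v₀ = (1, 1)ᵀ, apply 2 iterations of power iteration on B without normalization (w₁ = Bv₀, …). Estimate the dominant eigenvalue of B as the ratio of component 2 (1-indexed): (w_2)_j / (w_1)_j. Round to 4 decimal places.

11.0000

B = D + 2I has rows (1, 7); (7, 7)
w1 = Bv₀ = (8, 14)
w2 = Bw1 = (106, 154)
Ratio: 154/14 = 11.0000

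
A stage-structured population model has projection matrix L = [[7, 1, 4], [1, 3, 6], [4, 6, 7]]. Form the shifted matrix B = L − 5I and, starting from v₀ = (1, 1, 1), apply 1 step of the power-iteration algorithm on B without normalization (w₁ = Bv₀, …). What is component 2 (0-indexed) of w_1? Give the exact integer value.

12

B = L − 5I has rows (2, 1, 4); (1, -2, 6); (4, 6, 2)
w1 = Bv₀ = (7, 5, 12)
Requested component of w1: 12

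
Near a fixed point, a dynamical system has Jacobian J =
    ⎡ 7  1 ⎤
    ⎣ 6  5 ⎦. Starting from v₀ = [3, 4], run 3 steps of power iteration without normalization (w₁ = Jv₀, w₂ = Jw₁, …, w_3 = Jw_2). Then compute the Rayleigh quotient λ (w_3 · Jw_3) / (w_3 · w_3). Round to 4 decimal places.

w1 = Jv₀ = (7·3 + 1·4; 6·3 + 5·4) = (25, 38)
w2 = Jw1 = (7·25 + 1·38; 6·25 + 5·38) = (213, 340)
w3 = Jw2 = (1831, 2978)
Jw3 = (15795, 25876)
w3·Jw3 = 1831·15795 + 2978·25876 = 105979373; w3·w3 = 1831·1831 + 2978·2978 = 12221045
λ ≈ 105979373/12221045 = 8.6719

8.6719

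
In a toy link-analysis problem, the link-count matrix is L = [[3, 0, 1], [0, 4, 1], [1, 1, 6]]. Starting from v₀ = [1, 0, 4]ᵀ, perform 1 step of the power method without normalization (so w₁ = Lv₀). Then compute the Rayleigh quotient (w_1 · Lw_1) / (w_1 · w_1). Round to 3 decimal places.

λ ≈ 6.538

w1 = Lv₀ = (3·1 + 0·0 + 1·4; 0·1 + 4·0 + 1·4; 1·1 + 1·0 + 6·4) = (7, 4, 25)
Lw1 = (46, 41, 161)
w1·Lw1 = 7·46 + 4·41 + 25·161 = 4511; w1·w1 = 7·7 + 4·4 + 25·25 = 690
λ ≈ 4511/690 = 6.538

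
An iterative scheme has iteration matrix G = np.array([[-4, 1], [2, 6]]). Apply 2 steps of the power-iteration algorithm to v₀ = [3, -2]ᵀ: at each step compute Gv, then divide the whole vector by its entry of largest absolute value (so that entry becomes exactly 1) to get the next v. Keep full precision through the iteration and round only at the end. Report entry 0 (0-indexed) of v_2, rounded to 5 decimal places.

-0.78125

Gv0 = (-14.000000, -6.000000); divide by -14.000000 → v1 = (1.000000, 0.428571)
Gv1 = (-3.571429, 4.571429); divide by 4.571429 → v2 = (-0.781250, 1.000000)
Requested entry of v2: 50/-64 = -0.78125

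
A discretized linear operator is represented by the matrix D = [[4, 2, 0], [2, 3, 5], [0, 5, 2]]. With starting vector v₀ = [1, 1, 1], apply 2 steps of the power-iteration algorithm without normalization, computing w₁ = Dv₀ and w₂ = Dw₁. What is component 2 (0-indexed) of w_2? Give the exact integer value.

64

w1 = Dv₀ = (6, 10, 7)
w2 = Dw1 = (44, 77, 64)
The requested component of w2 is 64.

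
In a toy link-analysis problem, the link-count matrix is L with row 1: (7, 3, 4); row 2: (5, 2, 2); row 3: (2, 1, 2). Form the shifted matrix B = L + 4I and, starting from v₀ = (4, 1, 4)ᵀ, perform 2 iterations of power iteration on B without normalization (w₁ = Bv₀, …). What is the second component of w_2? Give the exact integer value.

B = L + 4I has rows (11, 3, 4); (5, 6, 2); (2, 1, 6)
w1 = Bv₀ = (63, 34, 33)
w2 = Bw1 = (927, 585, 358)
Requested component of w2: 585

585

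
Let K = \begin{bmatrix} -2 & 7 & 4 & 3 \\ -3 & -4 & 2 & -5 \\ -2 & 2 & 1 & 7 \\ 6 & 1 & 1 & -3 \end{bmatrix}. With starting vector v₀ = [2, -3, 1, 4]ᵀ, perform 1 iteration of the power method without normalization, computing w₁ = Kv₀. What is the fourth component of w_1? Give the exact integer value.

w1 = Kv₀ = ((-2)·2 + 7·(-3) + 4·1 + 3·4; (-3)·2 + (-4)·(-3) + 2·1 + (-5)·4; (-2)·2 + 2·(-3) + 1·1 + 7·4; 6·2 + 1·(-3) + 1·1 + (-3)·4) = (-9, -12, 19, -2)
The requested component of w1 is -2.

-2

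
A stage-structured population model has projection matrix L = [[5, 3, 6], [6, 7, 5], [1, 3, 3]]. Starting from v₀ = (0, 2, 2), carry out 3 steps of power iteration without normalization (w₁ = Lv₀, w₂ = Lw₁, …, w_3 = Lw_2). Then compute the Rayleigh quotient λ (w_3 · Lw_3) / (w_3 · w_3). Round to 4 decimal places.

w1 = Lv₀ = (18, 24, 12)
w2 = Lw1 = (234, 336, 126)
w3 = Lw2 = (2934, 4386, 1620)
Lw3 = (37548, 56406, 20952)
w3·Lw3 = 2934·37548 + 4386·56406 + 1620·20952 = 391504788; w3·w3 = 2934·2934 + 4386·4386 + 1620·1620 = 30469752
λ ≈ 391504788/30469752 = 12.8490

λ ≈ 12.8490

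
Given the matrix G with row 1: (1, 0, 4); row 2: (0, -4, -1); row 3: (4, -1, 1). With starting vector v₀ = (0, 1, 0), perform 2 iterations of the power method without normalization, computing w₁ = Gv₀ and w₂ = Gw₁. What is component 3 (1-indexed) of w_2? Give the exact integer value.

3

w1 = Gv₀ = (0, -4, -1)
w2 = Gw1 = (-4, 17, 3)
The requested component of w2 is 3.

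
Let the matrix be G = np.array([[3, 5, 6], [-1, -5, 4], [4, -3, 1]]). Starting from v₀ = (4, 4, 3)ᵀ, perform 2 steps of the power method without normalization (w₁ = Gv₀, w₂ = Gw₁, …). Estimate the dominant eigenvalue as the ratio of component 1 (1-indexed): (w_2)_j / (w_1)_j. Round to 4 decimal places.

w1 = Gv₀ = (3·4 + 5·4 + 6·3; (-1)·4 + (-5)·4 + 4·3; 4·4 + (-3)·4 + 1·3) = (50, -12, 7)
w2 = Gw1 = (3·50 + 5·(-12) + 6·7; (-1)·50 + (-5)·(-12) + 4·7; 4·50 + (-3)·(-12) + 1·7) = (132, 38, 243)
Ratio at component: 132 / 50 = 2.6400

2.6400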